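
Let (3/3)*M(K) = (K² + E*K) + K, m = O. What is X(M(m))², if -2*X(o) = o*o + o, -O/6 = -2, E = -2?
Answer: 77053284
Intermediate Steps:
O = 12 (O = -6*(-2) = 12)
m = 12
M(K) = K² - K (M(K) = (K² - 2*K) + K = K² - K)
X(o) = -o/2 - o²/2 (X(o) = -(o*o + o)/2 = -(o² + o)/2 = -(o + o²)/2 = -o/2 - o²/2)
X(M(m))² = (-12*(-1 + 12)*(1 + 12*(-1 + 12))/2)² = (-12*11*(1 + 12*11)/2)² = (-½*132*(1 + 132))² = (-½*132*133)² = (-8778)² = 77053284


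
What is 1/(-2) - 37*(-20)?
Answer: 1479/2 ≈ 739.50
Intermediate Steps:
1/(-2) - 37*(-20) = -½ + 740 = 1479/2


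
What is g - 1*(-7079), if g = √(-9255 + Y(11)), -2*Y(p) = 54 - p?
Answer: 7079 + I*√37106/2 ≈ 7079.0 + 96.315*I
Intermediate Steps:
Y(p) = -27 + p/2 (Y(p) = -(54 - p)/2 = -27 + p/2)
g = I*√37106/2 (g = √(-9255 + (-27 + (½)*11)) = √(-9255 + (-27 + 11/2)) = √(-9255 - 43/2) = √(-18553/2) = I*√37106/2 ≈ 96.315*I)
g - 1*(-7079) = I*√37106/2 - 1*(-7079) = I*√37106/2 + 7079 = 7079 + I*√37106/2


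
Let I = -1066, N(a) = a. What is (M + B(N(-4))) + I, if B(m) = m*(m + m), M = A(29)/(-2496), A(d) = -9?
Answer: -860285/832 ≈ -1034.0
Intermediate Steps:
M = 3/832 (M = -9/(-2496) = -9*(-1/2496) = 3/832 ≈ 0.0036058)
B(m) = 2*m² (B(m) = m*(2*m) = 2*m²)
(M + B(N(-4))) + I = (3/832 + 2*(-4)²) - 1066 = (3/832 + 2*16) - 1066 = (3/832 + 32) - 1066 = 26627/832 - 1066 = -860285/832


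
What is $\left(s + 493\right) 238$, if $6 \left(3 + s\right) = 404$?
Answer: $\frac{397936}{3} \approx 1.3265 \cdot 10^{5}$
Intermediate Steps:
$s = \frac{193}{3}$ ($s = -3 + \frac{1}{6} \cdot 404 = -3 + \frac{202}{3} = \frac{193}{3} \approx 64.333$)
$\left(s + 493\right) 238 = \left(\frac{193}{3} + 493\right) 238 = \frac{1672}{3} \cdot 238 = \frac{397936}{3}$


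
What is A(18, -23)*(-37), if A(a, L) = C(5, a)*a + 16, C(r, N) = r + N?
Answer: -15910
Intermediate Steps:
C(r, N) = N + r
A(a, L) = 16 + a*(5 + a) (A(a, L) = (a + 5)*a + 16 = (5 + a)*a + 16 = a*(5 + a) + 16 = 16 + a*(5 + a))
A(18, -23)*(-37) = (16 + 18*(5 + 18))*(-37) = (16 + 18*23)*(-37) = (16 + 414)*(-37) = 430*(-37) = -15910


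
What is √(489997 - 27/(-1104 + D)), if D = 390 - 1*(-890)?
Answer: √948633895/44 ≈ 700.00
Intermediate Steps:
D = 1280 (D = 390 + 890 = 1280)
√(489997 - 27/(-1104 + D)) = √(489997 - 27/(-1104 + 1280)) = √(489997 - 27/176) = √(86239445/176) = √948633895/44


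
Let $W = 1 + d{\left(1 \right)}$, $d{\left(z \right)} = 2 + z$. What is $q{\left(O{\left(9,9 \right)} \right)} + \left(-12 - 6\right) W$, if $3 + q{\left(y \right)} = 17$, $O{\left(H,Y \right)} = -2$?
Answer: $-58$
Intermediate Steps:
$q{\left(y \right)} = 14$ ($q{\left(y \right)} = -3 + 17 = 14$)
$W = 4$ ($W = 1 + \left(2 + 1\right) = 1 + 3 = 4$)
$q{\left(O{\left(9,9 \right)} \right)} + \left(-12 - 6\right) W = 14 + \left(-12 - 6\right) 4 = 14 - 72 = -58$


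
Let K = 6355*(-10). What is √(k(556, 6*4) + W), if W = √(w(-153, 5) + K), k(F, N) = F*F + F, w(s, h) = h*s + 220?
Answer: √(309692 + I*√64095) ≈ 556.5 + 0.227*I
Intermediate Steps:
w(s, h) = 220 + h*s
K = -63550
k(F, N) = F + F² (k(F, N) = F² + F = F + F²)
W = I*√64095 (W = √((220 + 5*(-153)) - 63550) = √((220 - 765) - 63550) = √(-545 - 63550) = √(-64095) = I*√64095 ≈ 253.17*I)
√(k(556, 6*4) + W) = √(556*(1 + 556) + I*√64095) = √(556*557 + I*√64095) = √(309692 + I*√64095)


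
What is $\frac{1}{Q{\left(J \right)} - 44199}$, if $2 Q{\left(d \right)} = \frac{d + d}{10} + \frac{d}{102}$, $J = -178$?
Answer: $- \frac{510}{22551013} \approx -2.2615 \cdot 10^{-5}$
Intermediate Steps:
$Q{\left(d \right)} = \frac{107 d}{1020}$ ($Q{\left(d \right)} = \frac{\frac{d + d}{10} + \frac{d}{102}}{2} = \frac{2 d \frac{1}{10} + d \frac{1}{102}}{2} = \frac{\frac{d}{5} + \frac{d}{102}}{2} = \frac{\frac{107}{510} d}{2} = \frac{107 d}{1020}$)
$\frac{1}{Q{\left(J \right)} - 44199} = \frac{1}{\frac{107}{1020} \left(-178\right) - 44199} = \frac{1}{- \frac{9523}{510} - 44199} = \frac{1}{- \frac{22551013}{510}} = - \frac{510}{22551013}$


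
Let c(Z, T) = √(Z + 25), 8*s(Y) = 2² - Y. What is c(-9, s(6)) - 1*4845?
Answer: -4841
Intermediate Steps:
s(Y) = ½ - Y/8 (s(Y) = (2² - Y)/8 = (4 - Y)/8 = ½ - Y/8)
c(Z, T) = √(25 + Z)
c(-9, s(6)) - 1*4845 = √(25 - 9) - 1*4845 = √16 - 4845 = 4 - 4845 = -4841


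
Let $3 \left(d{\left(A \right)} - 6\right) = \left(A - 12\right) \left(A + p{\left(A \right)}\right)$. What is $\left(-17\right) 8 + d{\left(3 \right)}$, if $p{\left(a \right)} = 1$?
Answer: $-142$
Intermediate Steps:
$d{\left(A \right)} = 6 + \frac{\left(1 + A\right) \left(-12 + A\right)}{3}$ ($d{\left(A \right)} = 6 + \frac{\left(A - 12\right) \left(A + 1\right)}{3} = 6 + \frac{\left(-12 + A\right) \left(1 + A\right)}{3} = 6 + \frac{\left(1 + A\right) \left(-12 + A\right)}{3}$)
$\left(-17\right) 8 + d{\left(3 \right)} = \left(-17\right) 8 + \left(2 - 11 + \frac{3^{2}}{3}\right) = -136 + \left(2 - 11 + \frac{1}{3} \cdot 9\right) = -136 + \left(2 - 11 + 3\right) = -136 - 6 = -142$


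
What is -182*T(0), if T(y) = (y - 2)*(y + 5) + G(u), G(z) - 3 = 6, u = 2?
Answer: 182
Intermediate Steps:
G(z) = 9 (G(z) = 3 + 6 = 9)
T(y) = 9 + (-2 + y)*(5 + y) (T(y) = (y - 2)*(y + 5) + 9 = (-2 + y)*(5 + y) + 9 = 9 + (-2 + y)*(5 + y))
-182*T(0) = -182*(-1 + 0**2 + 3*0) = -182*(-1 + 0 + 0) = -182*(-1) = 182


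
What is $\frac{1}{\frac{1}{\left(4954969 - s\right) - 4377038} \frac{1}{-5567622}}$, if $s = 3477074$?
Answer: $16141332347946$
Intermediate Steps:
$\frac{1}{\frac{1}{\left(4954969 - s\right) - 4377038} \frac{1}{-5567622}} = \frac{1}{\frac{1}{\left(4954969 - 3477074\right) - 4377038} \frac{1}{-5567622}} = \frac{1}{\frac{1}{\left(4954969 - 3477074\right) - 4377038} \left(- \frac{1}{5567622}\right)} = \frac{1}{\frac{1}{1477895 - 4377038} \left(- \frac{1}{5567622}\right)} = \frac{1}{\frac{1}{-2899143} \left(- \frac{1}{5567622}\right)} = \frac{1}{\left(- \frac{1}{2899143}\right) \left(- \frac{1}{5567622}\right)} = \frac{1}{\frac{1}{16141332347946}} = 16141332347946$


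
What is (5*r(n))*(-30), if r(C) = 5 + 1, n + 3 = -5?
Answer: -900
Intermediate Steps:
n = -8 (n = -3 - 5 = -8)
r(C) = 6
(5*r(n))*(-30) = (5*6)*(-30) = 30*(-30) = -900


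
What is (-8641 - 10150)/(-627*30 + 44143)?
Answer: -18791/25333 ≈ -0.74176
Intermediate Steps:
(-8641 - 10150)/(-627*30 + 44143) = -18791/(-18810 + 44143) = -18791/25333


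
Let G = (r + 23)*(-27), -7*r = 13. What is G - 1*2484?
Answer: -21384/7 ≈ -3054.9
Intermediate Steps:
r = -13/7 (r = -⅐*13 = -13/7 ≈ -1.8571)
G = -3996/7 (G = (-13/7 + 23)*(-27) = (148/7)*(-27) = -3996/7 ≈ -570.86)
G - 1*2484 = -3996/7 - 1*2484 = -3996/7 - 2484 = -21384/7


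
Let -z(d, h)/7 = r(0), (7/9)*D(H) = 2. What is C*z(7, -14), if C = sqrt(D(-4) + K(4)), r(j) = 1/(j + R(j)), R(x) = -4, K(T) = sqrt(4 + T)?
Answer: sqrt(126 + 98*sqrt(2))/4 ≈ 4.0666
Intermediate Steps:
D(H) = 18/7 (D(H) = (9/7)*2 = 18/7)
r(j) = 1/(-4 + j) (r(j) = 1/(j - 4) = 1/(-4 + j))
z(d, h) = 7/4 (z(d, h) = -7/(-4 + 0) = -7/(-4) = -7*(-1/4) = 7/4)
C = sqrt(18/7 + 2*sqrt(2)) (C = sqrt(18/7 + sqrt(4 + 4)) = sqrt(18/7 + sqrt(8)) = sqrt(18/7 + 2*sqrt(2)) ≈ 2.3238)
C*z(7, -14) = (sqrt(126 + 98*sqrt(2))/7)*(7/4) = sqrt(126 + 98*sqrt(2))/4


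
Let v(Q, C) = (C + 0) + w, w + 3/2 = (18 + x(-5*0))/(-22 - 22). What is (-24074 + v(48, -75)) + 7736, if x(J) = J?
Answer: -180564/11 ≈ -16415.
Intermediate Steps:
w = -21/11 (w = -3/2 + (18 - 5*0)/(-22 - 22) = -3/2 + (18 + 0)/(-44) = -3/2 + 18*(-1/44) = -3/2 - 9/22 = -21/11 ≈ -1.9091)
v(Q, C) = -21/11 + C (v(Q, C) = (C + 0) - 21/11 = C - 21/11 = -21/11 + C)
(-24074 + v(48, -75)) + 7736 = (-24074 + (-21/11 - 75)) + 7736 = (-24074 - 846/11) + 7736 = -265660/11 + 7736 = -180564/11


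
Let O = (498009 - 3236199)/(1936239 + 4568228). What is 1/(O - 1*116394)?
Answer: -6504467/757083670188 ≈ -8.5915e-6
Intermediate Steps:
O = -2738190/6504467 ≈ -0.42097
1/(O - 1*116394) = 1/(-2738190/6504467 - 1*116394) = 1/(-2738190/6504467 - 116394) = 1/(-757083670188/6504467) = -6504467/757083670188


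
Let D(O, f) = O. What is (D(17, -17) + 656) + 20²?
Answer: 1073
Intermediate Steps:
(D(17, -17) + 656) + 20² = (17 + 656) + 20² = 673 + 400 = 1073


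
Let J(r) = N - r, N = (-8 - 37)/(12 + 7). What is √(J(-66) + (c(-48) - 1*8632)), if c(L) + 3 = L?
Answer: 2*I*√777898/19 ≈ 92.841*I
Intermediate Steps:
N = -45/19 ≈ -2.3684
c(L) = -3 + L
J(r) = -45/19 - r
√(J(-66) + (c(-48) - 1*8632)) = √((-45/19 - 1*(-66)) + ((-3 - 48) - 1*8632)) = √((-45/19 + 66) + (-51 - 8632)) = √(1209/19 - 8683) = √(-163768/19) = 2*I*√777898/19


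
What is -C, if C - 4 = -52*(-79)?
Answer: -4112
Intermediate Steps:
C = 4112 (C = 4 - 52*(-79) = 4 + 4108 = 4112)
-C = -1*4112 = -4112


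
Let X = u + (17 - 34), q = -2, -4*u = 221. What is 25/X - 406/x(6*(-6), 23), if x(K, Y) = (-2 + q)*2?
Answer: 58267/1156 ≈ 50.404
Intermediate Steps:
u = -221/4 (u = -¼*221 = -221/4 ≈ -55.250)
X = -289/4 (X = -221/4 + (17 - 34) = -221/4 - 17 = -289/4 ≈ -72.250)
x(K, Y) = -8 (x(K, Y) = (-2 - 2)*2 = -4*2 = -8)
25/X - 406/x(6*(-6), 23) = 25/(-289/4) - 406/(-8) = 25*(-4/289) - 406*(-⅛) = -100/289 + 203/4 = 58267/1156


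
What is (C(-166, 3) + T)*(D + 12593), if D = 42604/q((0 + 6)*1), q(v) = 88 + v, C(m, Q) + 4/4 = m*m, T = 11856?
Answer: 24165761103/47 ≈ 5.1417e+8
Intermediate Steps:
C(m, Q) = -1 + m² (C(m, Q) = -1 + m*m = -1 + m²)
D = 21302/47 (D = 42604/(88 + (0 + 6)*1) = 42604/(88 + 6*1) = 42604/(88 + 6) = 42604/94 = 42604*(1/94) = 21302/47 ≈ 453.23)
(C(-166, 3) + T)*(D + 12593) = ((-1 + (-166)²) + 11856)*(21302/47 + 12593) = ((-1 + 27556) + 11856)*(613173/47) = (27555 + 11856)*(613173/47) = 39411*(613173/47) = 24165761103/47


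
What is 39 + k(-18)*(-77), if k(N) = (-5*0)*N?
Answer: 39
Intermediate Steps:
k(N) = 0 (k(N) = 0*N = 0)
39 + k(-18)*(-77) = 39 + 0*(-77) = 39 + 0 = 39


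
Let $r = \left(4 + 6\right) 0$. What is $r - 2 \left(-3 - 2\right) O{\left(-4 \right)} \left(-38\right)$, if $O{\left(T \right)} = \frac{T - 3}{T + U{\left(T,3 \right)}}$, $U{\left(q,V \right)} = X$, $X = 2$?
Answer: $0$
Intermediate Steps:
$U{\left(q,V \right)} = 2$
$O{\left(T \right)} = \frac{-3 + T}{2 + T}$ ($O{\left(T \right)} = \frac{T - 3}{T + 2} = \frac{-3 + T}{2 + T}$)
$r = 0$ ($r = 10 \cdot 0 = 0$)
$r - 2 \left(-3 - 2\right) O{\left(-4 \right)} \left(-38\right) = 0 - 2 \left(-3 - 2\right) \frac{-3 - 4}{2 - 4} \left(-38\right) = 0 \left(-2\right) \left(-5\right) \frac{1}{-2} \left(-7\right) \left(-38\right) = 0 \cdot 10 \left(\left(- \frac{1}{2}\right) \left(-7\right)\right) \left(-38\right) = 0 \cdot 10 \cdot \frac{7}{2} \left(-38\right) = 0 \cdot 35 \left(-38\right) = 0 \left(-38\right) = 0$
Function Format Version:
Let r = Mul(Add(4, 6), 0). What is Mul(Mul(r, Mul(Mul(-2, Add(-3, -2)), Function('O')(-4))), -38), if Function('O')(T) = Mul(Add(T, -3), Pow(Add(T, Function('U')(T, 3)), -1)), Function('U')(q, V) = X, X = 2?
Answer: 0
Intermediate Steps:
Function('U')(q, V) = 2
Function('O')(T) = Mul(Pow(Add(2, T), -1), Add(-3, T)) (Function('O')(T) = Mul(Add(T, -3), Pow(Add(T, 2), -1)) = Mul(Add(-3, T), Pow(Add(2, T), -1)) = Mul(Pow(Add(2, T), -1), Add(-3, T)))
r = 0 (r = Mul(10, 0) = 0)
Mul(Mul(r, Mul(Mul(-2, Add(-3, -2)), Function('O')(-4))), -38) = Mul(Mul(0, Mul(Mul(-2, Add(-3, -2)), Mul(Pow(Add(2, -4), -1), Add(-3, -4)))), -38) = Mul(Mul(0, Mul(Mul(-2, -5), Mul(Pow(-2, -1), -7))), -38) = Mul(Mul(0, Mul(10, Mul(Rational(-1, 2), -7))), -38) = Mul(Mul(0, Mul(10, Rational(7, 2))), -38) = Mul(Mul(0, 35), -38) = Mul(0, -38) = 0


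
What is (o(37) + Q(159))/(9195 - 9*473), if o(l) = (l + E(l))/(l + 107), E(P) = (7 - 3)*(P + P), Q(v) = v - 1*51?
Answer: 1765/79008 ≈ 0.022340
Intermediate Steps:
Q(v) = -51 + v (Q(v) = v - 51 = -51 + v)
E(P) = 8*P (E(P) = 4*(2*P) = 8*P)
o(l) = 9*l/(107 + l) (o(l) = (l + 8*l)/(l + 107) = (9*l)/(107 + l) = 9*l/(107 + l))
(o(37) + Q(159))/(9195 - 9*473) = (9*37/(107 + 37) + (-51 + 159))/(9195 - 9*473) = (9*37/144 + 108)/(9195 - 4257) = (9*37*(1/144) + 108)/4938 = (37/16 + 108)*(1/4938) = (1765/16)*(1/4938) = 1765/79008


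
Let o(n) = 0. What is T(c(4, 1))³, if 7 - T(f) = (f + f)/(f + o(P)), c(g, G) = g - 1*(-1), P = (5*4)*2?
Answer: 125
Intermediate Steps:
P = 40 (P = 20*2 = 40)
c(g, G) = 1 + g (c(g, G) = g + 1 = 1 + g)
T(f) = 5 (T(f) = 7 - (f + f)/(f + 0) = 7 - 2*f/f = 7 - 1*2 = 7 - 2 = 5)
T(c(4, 1))³ = 5³ = 125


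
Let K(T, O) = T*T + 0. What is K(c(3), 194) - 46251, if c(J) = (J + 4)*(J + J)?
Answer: -44487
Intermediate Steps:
c(J) = 2*J*(4 + J) (c(J) = (4 + J)*(2*J) = 2*J*(4 + J))
K(T, O) = T² (K(T, O) = T² + 0 = T²)
K(c(3), 194) - 46251 = (2*3*(4 + 3))² - 46251 = (2*3*7)² - 46251 = 42² - 46251 = 1764 - 46251 = -44487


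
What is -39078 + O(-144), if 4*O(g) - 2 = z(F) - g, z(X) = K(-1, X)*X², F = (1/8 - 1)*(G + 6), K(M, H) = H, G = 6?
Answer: -1258589/32 ≈ -39331.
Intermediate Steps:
F = -21/2 (F = (1/8 - 1)*(6 + 6) = (⅛ - 1)*12 = -7/8*12 = -21/2 ≈ -10.500)
z(X) = X³ (z(X) = X*X² = X³)
O(g) = -9245/32 - g/4 (O(g) = ½ + ((-21/2)³ - g)/4 = ½ + (-9261/8 - g)/4 = ½ + (-9261/32 - g/4) = -9245/32 - g/4)
-39078 + O(-144) = -39078 + (-9245/32 - ¼*(-144)) = -39078 + (-9245/32 + 36) = -39078 - 8093/32 = -1258589/32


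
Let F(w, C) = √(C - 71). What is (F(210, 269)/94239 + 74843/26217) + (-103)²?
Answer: 278210996/26217 + √22/31413 ≈ 10612.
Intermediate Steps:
F(w, C) = √(-71 + C)
(F(210, 269)/94239 + 74843/26217) + (-103)² = (√(-71 + 269)/94239 + 74843/26217) + (-103)² = (√198*(1/94239) + 74843*(1/26217)) + 10609 = ((3*√22)*(1/94239) + 74843/26217) + 10609 = (√22/31413 + 74843/26217) + 10609 = (74843/26217 + √22/31413) + 10609 = 278210996/26217 + √22/31413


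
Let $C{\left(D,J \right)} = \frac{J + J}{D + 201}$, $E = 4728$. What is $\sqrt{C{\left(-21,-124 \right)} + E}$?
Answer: $\frac{\sqrt{1063490}}{15} \approx 68.75$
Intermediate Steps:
$C{\left(D,J \right)} = \frac{2 J}{201 + D}$
$\sqrt{C{\left(-21,-124 \right)} + E} = \sqrt{2 \left(-124\right) \frac{1}{201 - 21} + 4728} = \sqrt{2 \left(-124\right) \frac{1}{180} + 4728} = \sqrt{- \frac{62}{45} + 4728} = \sqrt{\frac{212698}{45}} = \frac{\sqrt{1063490}}{15}$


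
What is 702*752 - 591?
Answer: 527313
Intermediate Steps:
702*752 - 591 = 527904 - 591 = 527313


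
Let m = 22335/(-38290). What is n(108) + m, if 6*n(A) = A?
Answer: 133377/7658 ≈ 17.417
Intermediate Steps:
n(A) = A/6
m = -4467/7658 (m = 22335*(-1/38290) = -4467/7658 ≈ -0.58331)
n(108) + m = (⅙)*108 - 4467/7658 = 18 - 4467/7658 = 133377/7658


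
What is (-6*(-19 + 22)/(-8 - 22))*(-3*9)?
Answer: -81/5 ≈ -16.200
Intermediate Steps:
(-6*(-19 + 22)/(-8 - 22))*(-3*9) = -18/(-30)*(-27) = -18*(-1)/30*(-27) = -6*(-1/10)*(-27) = (3/5)*(-27) = -81/5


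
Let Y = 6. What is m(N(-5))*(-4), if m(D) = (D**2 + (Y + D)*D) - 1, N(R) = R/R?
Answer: -28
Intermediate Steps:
N(R) = 1
m(D) = -1 + D**2 + D*(6 + D) (m(D) = (D**2 + (6 + D)*D) - 1 = (D**2 + D*(6 + D)) - 1 = -1 + D**2 + D*(6 + D))
m(N(-5))*(-4) = (-1 + 2*1**2 + 6*1)*(-4) = (-1 + 2*1 + 6)*(-4) = (-1 + 2 + 6)*(-4) = 7*(-4) = -28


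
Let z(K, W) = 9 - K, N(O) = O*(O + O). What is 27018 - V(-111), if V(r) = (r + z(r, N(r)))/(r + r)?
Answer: 1999335/74 ≈ 27018.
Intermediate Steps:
N(O) = 2*O**2 (N(O) = O*(2*O) = 2*O**2)
V(r) = 9/(2*r) (V(r) = (r + (9 - r))/(r + r) = 9/((2*r)) = 9*(1/(2*r)) = 9/(2*r))
27018 - V(-111) = 27018 - 9/(2*(-111)) = 27018 - 9*(-1)/(2*111) = 27018 - 1*(-3/74) = 27018 + 3/74 = 1999335/74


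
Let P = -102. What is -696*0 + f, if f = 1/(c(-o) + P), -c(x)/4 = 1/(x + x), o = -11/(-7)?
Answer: -11/1108 ≈ -0.0099278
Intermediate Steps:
o = 11/7 (o = -11*(-⅐) = 11/7 ≈ 1.5714)
c(x) = -2/x (c(x) = -4/(x + x) = -4*1/(2*x) = -2/x)
f = -11/1108 (f = 1/(-2/((-1*11/7)) - 102) = 1/(-2/(-11/7) - 102) = 1/(-2*(-7/11) - 102) = 1/(14/11 - 102) = 1/(-1108/11) = -11/1108 ≈ -0.0099278)
-696*0 + f = -696*0 - 11/1108 = -116*0 - 11/1108 = 0 - 11/1108 = -11/1108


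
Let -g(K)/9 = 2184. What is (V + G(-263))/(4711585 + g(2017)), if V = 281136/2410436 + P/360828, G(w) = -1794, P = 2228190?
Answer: -22916875573/60146480218734 ≈ -0.00038102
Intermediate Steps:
g(K) = -19656 (g(K) = -9*2184 = -19656)
V = 887216461/141010506 (V = 281136/2410436 + 2228190/360828 = 281136*(1/2410436) + 2228190*(1/360828) = 70284/602609 + 1445/234 = 887216461/141010506 ≈ 6.2918)
(V + G(-263))/(4711585 + g(2017)) = (887216461/141010506 - 1794)/(4711585 - 19656) = -252085631303/141010506/4691929 = -252085631303/141010506*1/4691929 = -22916875573/60146480218734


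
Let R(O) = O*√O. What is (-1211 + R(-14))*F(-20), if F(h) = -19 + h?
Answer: 47229 + 546*I*√14 ≈ 47229.0 + 2042.9*I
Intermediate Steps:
R(O) = O^(3/2)
(-1211 + R(-14))*F(-20) = (-1211 + (-14)^(3/2))*(-19 - 20) = (-1211 - 14*I*√14)*(-39) = 47229 + 546*I*√14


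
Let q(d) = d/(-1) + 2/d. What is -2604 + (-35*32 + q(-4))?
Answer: -7441/2 ≈ -3720.5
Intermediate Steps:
q(d) = -d + 2/d (q(d) = d*(-1) + 2/d = -d + 2/d)
-2604 + (-35*32 + q(-4)) = -2604 + (-35*32 + (-1*(-4) + 2/(-4))) = -2604 + (-1120 + (4 + 2*(-¼))) = -2604 + (-1120 + (4 - ½)) = -2604 + (-1120 + 7/2) = -2604 - 2233/2 = -7441/2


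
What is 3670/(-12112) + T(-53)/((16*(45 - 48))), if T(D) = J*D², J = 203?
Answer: -431672849/36336 ≈ -11880.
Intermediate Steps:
T(D) = 203*D²
3670/(-12112) + T(-53)/((16*(45 - 48))) = 3670/(-12112) + (203*(-53)²)/((16*(45 - 48))) = 3670*(-1/12112) + (203*2809)/((16*(-3))) = -1835/6056 + 570227/(-48) = -1835/6056 + 570227*(-1/48) = -1835/6056 - 570227/48 = -431672849/36336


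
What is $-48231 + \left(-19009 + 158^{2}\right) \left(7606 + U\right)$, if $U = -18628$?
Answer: $-65684241$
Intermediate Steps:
$-48231 + \left(-19009 + 158^{2}\right) \left(7606 + U\right) = -48231 + \left(-19009 + 158^{2}\right) \left(7606 - 18628\right) = -48231 + \left(-19009 + 24964\right) \left(-11022\right) = -48231 + 5955 \left(-11022\right) = -48231 - 65636010 = -65684241$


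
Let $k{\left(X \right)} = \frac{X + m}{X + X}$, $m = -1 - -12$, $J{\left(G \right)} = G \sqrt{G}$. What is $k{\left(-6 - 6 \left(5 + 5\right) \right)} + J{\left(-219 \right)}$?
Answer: $\frac{5}{12} - 219 i \sqrt{219} \approx 0.41667 - 3240.9 i$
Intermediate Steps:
$J{\left(G \right)} = G^{\frac{3}{2}}$
$m = 11$ ($m = -1 + 12 = 11$)
$k{\left(X \right)} = \frac{11 + X}{2 X}$ ($k{\left(X \right)} = \frac{X + 11}{X + X} = \frac{11 + X}{2 X}$)
$k{\left(-6 - 6 \left(5 + 5\right) \right)} + J{\left(-219 \right)} = \frac{11 - \left(6 + 6 \left(5 + 5\right)\right)}{2 \left(-6 - 6 \left(5 + 5\right)\right)} + \left(-219\right)^{\frac{3}{2}} = \frac{11 - 66}{2 \left(-6 - 60\right)} - 219 i \sqrt{219} = \frac{11 - 66}{2 \left(-66\right)} - 219 i \sqrt{219} = \frac{1}{2} \left(- \frac{1}{66}\right) \left(-55\right) - 219 i \sqrt{219} = \frac{5}{12} - 219 i \sqrt{219}$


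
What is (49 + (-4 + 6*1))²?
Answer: 2601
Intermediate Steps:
(49 + (-4 + 6*1))² = (49 + (-4 + 6))² = (49 + 2)² = 51² = 2601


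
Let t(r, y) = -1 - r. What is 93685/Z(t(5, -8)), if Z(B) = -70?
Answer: -18737/14 ≈ -1338.4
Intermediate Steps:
93685/Z(t(5, -8)) = 93685/(-70) = 93685*(-1/70) = -18737/14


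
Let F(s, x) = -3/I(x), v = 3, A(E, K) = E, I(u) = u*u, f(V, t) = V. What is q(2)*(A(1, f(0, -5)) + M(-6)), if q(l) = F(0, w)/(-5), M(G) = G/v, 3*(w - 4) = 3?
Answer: -3/125 ≈ -0.024000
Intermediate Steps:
I(u) = u²
w = 5 (w = 4 + (⅓)*3 = 4 + 1 = 5)
F(s, x) = -3/x²
M(G) = G/3
q(l) = 3/125 (q(l) = -3/5²/(-5) = -3*1/25*(-⅕) = -3/25*(-⅕) = 3/125)
q(2)*(A(1, f(0, -5)) + M(-6)) = 3*(1 + (⅓)*(-6))/125 = 3*(1 - 2)/125 = (3/125)*(-1) = -3/125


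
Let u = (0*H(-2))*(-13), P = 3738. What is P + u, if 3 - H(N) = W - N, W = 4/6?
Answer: 3738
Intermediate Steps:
W = 2/3 (W = 4*(1/6) = 2/3 ≈ 0.66667)
H(N) = 7/3 + N (H(N) = 3 - (2/3 - N) = 3 + (-2/3 + N) = 7/3 + N)
u = 0 (u = (0*(7/3 - 2))*(-13) = (0*(1/3))*(-13) = 0*(-13) = 0)
P + u = 3738 + 0 = 3738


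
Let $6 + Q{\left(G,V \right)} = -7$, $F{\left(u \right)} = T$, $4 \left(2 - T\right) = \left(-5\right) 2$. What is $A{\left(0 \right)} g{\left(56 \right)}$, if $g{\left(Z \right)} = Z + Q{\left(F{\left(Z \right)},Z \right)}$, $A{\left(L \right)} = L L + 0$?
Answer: $0$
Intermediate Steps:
$T = \frac{9}{2}$ ($T = 2 - \frac{\left(-5\right) 2}{4} = 2 - - \frac{5}{2} = 2 + \frac{5}{2} = \frac{9}{2} \approx 4.5$)
$F{\left(u \right)} = \frac{9}{2}$
$Q{\left(G,V \right)} = -13$ ($Q{\left(G,V \right)} = -6 - 7 = -13$)
$A{\left(L \right)} = L^{2}$ ($A{\left(L \right)} = L^{2} + 0 = L^{2}$)
$g{\left(Z \right)} = -13 + Z$ ($g{\left(Z \right)} = Z - 13 = -13 + Z$)
$A{\left(0 \right)} g{\left(56 \right)} = 0^{2} \left(-13 + 56\right) = 0 \cdot 43 = 0$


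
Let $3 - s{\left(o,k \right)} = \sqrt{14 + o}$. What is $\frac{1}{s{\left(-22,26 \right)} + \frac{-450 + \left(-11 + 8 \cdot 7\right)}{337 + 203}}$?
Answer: $\frac{36}{209} + \frac{32 i \sqrt{2}}{209} \approx 0.17225 + 0.21653 i$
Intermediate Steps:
$s{\left(o,k \right)} = 3 - \sqrt{14 + o}$
$\frac{1}{s{\left(-22,26 \right)} + \frac{-450 + \left(-11 + 8 \cdot 7\right)}{337 + 203}} = \frac{1}{\left(3 - \sqrt{14 - 22}\right) + \frac{-450 + \left(-11 + 8 \cdot 7\right)}{337 + 203}} = \frac{1}{\left(3 - \sqrt{-8}\right) + \frac{-450 + \left(-11 + 56\right)}{540}} = \frac{1}{\left(3 - 2 i \sqrt{2}\right) + \left(-450 + 45\right) \frac{1}{540}} = \frac{1}{\left(3 - 2 i \sqrt{2}\right) - \frac{3}{4}} = \frac{1}{\frac{9}{4} - 2 i \sqrt{2}}$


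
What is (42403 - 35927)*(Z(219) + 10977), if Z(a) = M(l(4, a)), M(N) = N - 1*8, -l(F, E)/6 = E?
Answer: 62525780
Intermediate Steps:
l(F, E) = -6*E
M(N) = -8 + N (M(N) = N - 8 = -8 + N)
Z(a) = -8 - 6*a
(42403 - 35927)*(Z(219) + 10977) = (42403 - 35927)*((-8 - 6*219) + 10977) = 6476*((-8 - 1314) + 10977) = 6476*(-1322 + 10977) = 6476*9655 = 62525780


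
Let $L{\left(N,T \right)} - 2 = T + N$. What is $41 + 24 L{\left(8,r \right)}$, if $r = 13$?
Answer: $593$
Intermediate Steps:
$L{\left(N,T \right)} = 2 + N + T$ ($L{\left(N,T \right)} = 2 + \left(T + N\right) = 2 + \left(N + T\right) = 2 + N + T$)
$41 + 24 L{\left(8,r \right)} = 41 + 24 \left(2 + 8 + 13\right) = 41 + 24 \cdot 23 = 41 + 552 = 593$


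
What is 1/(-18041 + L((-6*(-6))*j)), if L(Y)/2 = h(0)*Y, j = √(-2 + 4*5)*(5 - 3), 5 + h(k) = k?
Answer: -18041/316146481 + 2160*√2/316146481 ≈ -4.7403e-5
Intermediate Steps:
h(k) = -5 + k
j = 6*√2 (j = √(-2 + 20)*2 = √18*2 = (3*√2)*2 = 6*√2 ≈ 8.4853)
L(Y) = -10*Y (L(Y) = 2*((-5 + 0)*Y) = 2*(-5*Y) = -10*Y)
1/(-18041 + L((-6*(-6))*j)) = 1/(-18041 - 10*(-6*(-6))*6*√2) = 1/(-18041 - 360*6*√2) = 1/(-18041 - 2160*√2)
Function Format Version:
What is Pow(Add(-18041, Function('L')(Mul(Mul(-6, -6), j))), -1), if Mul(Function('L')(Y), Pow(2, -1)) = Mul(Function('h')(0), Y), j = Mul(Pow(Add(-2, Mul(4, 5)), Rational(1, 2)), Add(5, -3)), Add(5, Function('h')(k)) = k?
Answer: Add(Rational(-18041, 316146481), Mul(Rational(2160, 316146481), Pow(2, Rational(1, 2)))) ≈ -4.7403e-5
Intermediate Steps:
Function('h')(k) = Add(-5, k)
j = Mul(6, Pow(2, Rational(1, 2))) (j = Mul(Pow(Add(-2, 20), Rational(1, 2)), 2) = Mul(Pow(18, Rational(1, 2)), 2) = Mul(Mul(3, Pow(2, Rational(1, 2))), 2) = Mul(6, Pow(2, Rational(1, 2))) ≈ 8.4853)
Function('L')(Y) = Mul(-10, Y) (Function('L')(Y) = Mul(2, Mul(Add(-5, 0), Y)) = Mul(2, Mul(-5, Y)) = Mul(-10, Y))
Pow(Add(-18041, Function('L')(Mul(Mul(-6, -6), j))), -1) = Pow(Add(-18041, Mul(-10, Mul(Mul(-6, -6), Mul(6, Pow(2, Rational(1, 2)))))), -1) = Pow(Add(-18041, Mul(-10, Mul(36, Mul(6, Pow(2, Rational(1, 2)))))), -1) = Pow(Add(-18041, Mul(-10, Mul(216, Pow(2, Rational(1, 2))))), -1) = Pow(Add(-18041, Mul(-2160, Pow(2, Rational(1, 2)))), -1)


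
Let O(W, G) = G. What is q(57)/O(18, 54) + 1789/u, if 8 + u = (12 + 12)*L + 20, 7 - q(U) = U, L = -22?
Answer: -20401/4644 ≈ -4.3930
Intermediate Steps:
q(U) = 7 - U
u = -516 (u = -8 + ((12 + 12)*(-22) + 20) = -8 + (24*(-22) + 20) = -8 + (-528 + 20) = -8 - 508 = -516)
q(57)/O(18, 54) + 1789/u = (7 - 1*57)/54 + 1789/(-516) = (7 - 57)*(1/54) + 1789*(-1/516) = -50*1/54 - 1789/516 = -25/27 - 1789/516 = -20401/4644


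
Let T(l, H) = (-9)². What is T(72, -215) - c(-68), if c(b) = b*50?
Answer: 3481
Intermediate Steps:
T(l, H) = 81
c(b) = 50*b
T(72, -215) - c(-68) = 81 - 50*(-68) = 81 - 1*(-3400) = 81 + 3400 = 3481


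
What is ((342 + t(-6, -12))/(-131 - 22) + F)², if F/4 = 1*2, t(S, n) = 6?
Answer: 85264/2601 ≈ 32.781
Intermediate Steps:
F = 8 (F = 4*(1*2) = 4*2 = 8)
((342 + t(-6, -12))/(-131 - 22) + F)² = ((342 + 6)/(-131 - 22) + 8)² = (348/(-153) + 8)² = (348*(-1/153) + 8)² = (-116/51 + 8)² = (292/51)² = 85264/2601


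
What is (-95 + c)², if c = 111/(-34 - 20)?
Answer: 3052009/324 ≈ 9419.8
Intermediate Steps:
c = -37/18 (c = 111/(-54) = 111*(-1/54) = -37/18 ≈ -2.0556)
(-95 + c)² = (-95 - 37/18)² = (-1747/18)² = 3052009/324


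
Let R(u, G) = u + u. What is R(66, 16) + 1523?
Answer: 1655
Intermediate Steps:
R(u, G) = 2*u
R(66, 16) + 1523 = 2*66 + 1523 = 132 + 1523 = 1655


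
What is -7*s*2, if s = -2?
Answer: 28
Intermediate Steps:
-7*s*2 = -7*(-2)*2 = 14*2 = 28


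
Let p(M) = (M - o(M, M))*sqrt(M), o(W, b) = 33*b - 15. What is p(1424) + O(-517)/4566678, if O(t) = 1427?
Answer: 1427/4566678 - 182212*sqrt(89) ≈ -1.7190e+6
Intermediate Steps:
o(W, b) = -15 + 33*b
p(M) = sqrt(M)*(15 - 32*M) (p(M) = (M - (-15 + 33*M))*sqrt(M) = (M + (15 - 33*M))*sqrt(M) = (15 - 32*M)*sqrt(M) = sqrt(M)*(15 - 32*M))
p(1424) + O(-517)/4566678 = sqrt(1424)*(15 - 32*1424) + 1427/4566678 = (4*sqrt(89))*(15 - 45568) + 1427*(1/4566678) = (4*sqrt(89))*(-45553) + 1427/4566678 = -182212*sqrt(89) + 1427/4566678 = 1427/4566678 - 182212*sqrt(89)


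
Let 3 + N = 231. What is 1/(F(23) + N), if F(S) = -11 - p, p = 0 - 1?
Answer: 1/218 ≈ 0.0045872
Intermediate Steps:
p = -1
N = 228 (N = -3 + 231 = 228)
F(S) = -10 (F(S) = -11 - 1*(-1) = -11 + 1 = -10)
1/(F(23) + N) = 1/(-10 + 228) = 1/218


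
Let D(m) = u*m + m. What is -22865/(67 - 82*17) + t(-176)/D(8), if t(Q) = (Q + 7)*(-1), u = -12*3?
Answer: 6177937/371560 ≈ 16.627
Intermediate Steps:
u = -36
D(m) = -35*m (D(m) = -36*m + m = -35*m)
t(Q) = -7 - Q (t(Q) = (7 + Q)*(-1) = -7 - Q)
-22865/(67 - 82*17) + t(-176)/D(8) = -22865/(67 - 82*17) + (-7 - 1*(-176))/((-35*8)) = -22865/(67 - 1394) + (-7 + 176)/(-280) = -22865/(-1327) + 169*(-1/280) = -22865*(-1/1327) - 169/280 = 22865/1327 - 169/280 = 6177937/371560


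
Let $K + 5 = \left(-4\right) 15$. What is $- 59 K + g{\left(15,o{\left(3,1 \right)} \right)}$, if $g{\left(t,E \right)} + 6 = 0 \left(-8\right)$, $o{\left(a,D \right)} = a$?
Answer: $3829$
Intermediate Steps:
$K = -65$ ($K = -5 - 60 = -65$)
$g{\left(t,E \right)} = -6$ ($g{\left(t,E \right)} = -6 + 0 \left(-8\right) = -6 + 0 = -6$)
$- 59 K + g{\left(15,o{\left(3,1 \right)} \right)} = \left(-59\right) \left(-65\right) - 6 = 3835 - 6 = 3829$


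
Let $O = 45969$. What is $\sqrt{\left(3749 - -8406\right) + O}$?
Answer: $2 \sqrt{14531} \approx 241.09$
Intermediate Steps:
$\sqrt{\left(3749 - -8406\right) + O} = \sqrt{\left(3749 - -8406\right) + 45969} = \sqrt{\left(3749 + 8406\right) + 45969} = \sqrt{12155 + 45969} = \sqrt{58124} = 2 \sqrt{14531}$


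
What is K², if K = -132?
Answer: 17424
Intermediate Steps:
K² = (-132)² = 17424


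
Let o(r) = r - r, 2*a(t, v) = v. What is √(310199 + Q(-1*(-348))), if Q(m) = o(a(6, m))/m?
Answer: √310199 ≈ 556.96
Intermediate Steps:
a(t, v) = v/2
o(r) = 0
Q(m) = 0 (Q(m) = 0/m = 0)
√(310199 + Q(-1*(-348))) = √(310199 + 0) = √310199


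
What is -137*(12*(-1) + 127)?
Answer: -15755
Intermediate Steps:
-137*(12*(-1) + 127) = -137*(-12 + 127) = -137*115 = -15755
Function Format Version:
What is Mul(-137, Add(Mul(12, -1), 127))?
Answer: -15755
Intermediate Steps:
Mul(-137, Add(Mul(12, -1), 127)) = Mul(-137, Add(-12, 127)) = Mul(-137, 115) = -15755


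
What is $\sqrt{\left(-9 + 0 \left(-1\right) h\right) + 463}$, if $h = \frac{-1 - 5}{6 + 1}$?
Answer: $\sqrt{454} \approx 21.307$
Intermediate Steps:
$h = - \frac{6}{7} \approx -0.85714$
$\sqrt{\left(-9 + 0 \left(-1\right) h\right) + 463} = \sqrt{\left(-9 + 0 \left(-1\right) \left(- \frac{6}{7}\right)\right) + 463} = \sqrt{\left(-9 + 0 \left(- \frac{6}{7}\right)\right) + 463} = \sqrt{\left(-9 + 0\right) + 463} = \sqrt{-9 + 463} = \sqrt{454}$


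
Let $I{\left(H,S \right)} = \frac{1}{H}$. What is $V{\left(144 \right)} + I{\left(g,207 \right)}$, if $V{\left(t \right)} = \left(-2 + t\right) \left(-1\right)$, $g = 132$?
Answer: $- \frac{18743}{132} \approx -141.99$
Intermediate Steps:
$V{\left(t \right)} = 2 - t$
$V{\left(144 \right)} + I{\left(g,207 \right)} = \left(2 - 144\right) + \frac{1}{132} = -142 + \frac{1}{132} = - \frac{18743}{132}$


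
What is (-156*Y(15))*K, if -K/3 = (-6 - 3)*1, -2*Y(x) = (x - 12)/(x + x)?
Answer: 1053/5 ≈ 210.60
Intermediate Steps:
Y(x) = -(-12 + x)/(4*x) (Y(x) = -(x - 12)/(2*(x + x)) = -(-12 + x)/(2*(2*x)) = -(-12 + x)*1/(2*x)/2 = -(-12 + x)/(4*x))
K = 27 (K = -3*(-6 - 3) = -(-27) = -3*(-9) = 27)
(-156*Y(15))*K = -39*(12 - 1*15)/15*27 = -39*(12 - 15)/15*27 = -39*(-3)/15*27 = -156*(-1/20)*27 = (39/5)*27 = 1053/5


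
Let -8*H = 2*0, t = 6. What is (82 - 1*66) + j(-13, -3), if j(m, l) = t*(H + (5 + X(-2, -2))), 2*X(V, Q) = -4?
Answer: 34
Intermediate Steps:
X(V, Q) = -2 (X(V, Q) = (½)*(-4) = -2)
H = 0 (H = -0/4 = -⅛*0 = 0)
j(m, l) = 18 (j(m, l) = 6*(0 + (5 - 2)) = 6*(0 + 3) = 6*3 = 18)
(82 - 1*66) + j(-13, -3) = (82 - 1*66) + 18 = (82 - 66) + 18 = 16 + 18 = 34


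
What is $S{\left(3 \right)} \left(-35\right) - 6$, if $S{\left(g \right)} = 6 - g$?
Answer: $-111$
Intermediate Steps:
$S{\left(3 \right)} \left(-35\right) - 6 = \left(6 - 3\right) \left(-35\right) - 6 = 3 \left(-35\right) - 6 = -105 - 6 = -111$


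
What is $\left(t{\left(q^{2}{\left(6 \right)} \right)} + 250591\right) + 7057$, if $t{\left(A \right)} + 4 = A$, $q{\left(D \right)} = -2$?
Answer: $257648$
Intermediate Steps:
$t{\left(A \right)} = -4 + A$
$\left(t{\left(q^{2}{\left(6 \right)} \right)} + 250591\right) + 7057 = \left(\left(-4 + \left(-2\right)^{2}\right) + 250591\right) + 7057 = \left(\left(-4 + 4\right) + 250591\right) + 7057 = \left(0 + 250591\right) + 7057 = 250591 + 7057 = 257648$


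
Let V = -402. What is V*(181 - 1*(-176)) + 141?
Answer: -143373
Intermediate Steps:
V*(181 - 1*(-176)) + 141 = -402*(181 - 1*(-176)) + 141 = -402*(181 + 176) + 141 = -402*357 + 141 = -143514 + 141 = -143373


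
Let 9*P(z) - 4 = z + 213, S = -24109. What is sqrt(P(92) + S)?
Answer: 4*I*sqrt(13542)/3 ≈ 155.16*I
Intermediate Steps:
P(z) = 217/9 + z/9 (P(z) = 4/9 + (z + 213)/9 = 4/9 + (213 + z)/9 = 4/9 + (71/3 + z/9) = 217/9 + z/9)
sqrt(P(92) + S) = sqrt((217/9 + (1/9)*92) - 24109) = sqrt((217/9 + 92/9) - 24109) = sqrt(103/3 - 24109) = sqrt(-72224/3) = 4*I*sqrt(13542)/3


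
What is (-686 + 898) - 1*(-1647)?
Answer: 1859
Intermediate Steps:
(-686 + 898) - 1*(-1647) = 212 + 1647 = 1859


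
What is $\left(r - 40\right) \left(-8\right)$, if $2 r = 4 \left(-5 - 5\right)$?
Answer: $480$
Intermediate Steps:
$r = -20$ ($r = \frac{4 \left(-5 - 5\right)}{2} = \frac{4 \left(-10\right)}{2} = \frac{1}{2} \left(-40\right) = -20$)
$\left(r - 40\right) \left(-8\right) = \left(-20 - 40\right) \left(-8\right) = \left(-60\right) \left(-8\right) = 480$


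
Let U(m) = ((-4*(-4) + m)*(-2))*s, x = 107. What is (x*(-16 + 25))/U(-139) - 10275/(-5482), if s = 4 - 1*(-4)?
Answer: 4250061/1798096 ≈ 2.3636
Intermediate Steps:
s = 8 (s = 4 + 4 = 8)
U(m) = -256 - 16*m (U(m) = ((-4*(-4) + m)*(-2))*8 = ((16 + m)*(-2))*8 = (-32 - 2*m)*8 = -256 - 16*m)
(x*(-16 + 25))/U(-139) - 10275/(-5482) = (107*(-16 + 25))/(-256 - 16*(-139)) - 10275/(-5482) = (107*9)/(-256 + 2224) - 10275*(-1/5482) = 963/1968 + 10275/5482 = 963*(1/1968) + 10275/5482 = 321/656 + 10275/5482 = 4250061/1798096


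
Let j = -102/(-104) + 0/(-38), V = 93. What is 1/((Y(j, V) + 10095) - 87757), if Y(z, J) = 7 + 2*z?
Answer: -26/2018979 ≈ -1.2878e-5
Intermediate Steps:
j = 51/52 (j = -102*(-1/104) + 0*(-1/38) = 51/52 + 0 = 51/52 ≈ 0.98077)
1/((Y(j, V) + 10095) - 87757) = 1/(((7 + 2*(51/52)) + 10095) - 87757) = 1/(((7 + 51/26) + 10095) - 87757) = 1/((233/26 + 10095) - 87757) = 1/(262703/26 - 87757) = 1/(-2018979/26) = -26/2018979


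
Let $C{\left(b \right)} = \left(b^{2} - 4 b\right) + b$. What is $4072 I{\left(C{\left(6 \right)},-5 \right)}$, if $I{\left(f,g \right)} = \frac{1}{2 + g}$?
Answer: $- \frac{4072}{3} \approx -1357.3$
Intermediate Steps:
$C{\left(b \right)} = b^{2} - 3 b$
$4072 I{\left(C{\left(6 \right)},-5 \right)} = \frac{4072}{2 - 5} = \frac{4072}{-3} = 4072 \left(- \frac{1}{3}\right) = - \frac{4072}{3}$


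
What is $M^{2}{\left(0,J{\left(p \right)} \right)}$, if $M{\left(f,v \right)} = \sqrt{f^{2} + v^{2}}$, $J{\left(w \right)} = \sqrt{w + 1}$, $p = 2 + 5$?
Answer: $8$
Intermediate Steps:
$p = 7$
$J{\left(w \right)} = \sqrt{1 + w}$
$M^{2}{\left(0,J{\left(p \right)} \right)} = \left(\sqrt{0^{2} + \left(\sqrt{1 + 7}\right)^{2}}\right)^{2} = \left(\sqrt{0 + \left(\sqrt{8}\right)^{2}}\right)^{2} = \left(\sqrt{0 + \left(2 \sqrt{2}\right)^{2}}\right)^{2} = \left(\sqrt{0 + 8}\right)^{2} = \left(\sqrt{8}\right)^{2} = \left(2 \sqrt{2}\right)^{2} = 8$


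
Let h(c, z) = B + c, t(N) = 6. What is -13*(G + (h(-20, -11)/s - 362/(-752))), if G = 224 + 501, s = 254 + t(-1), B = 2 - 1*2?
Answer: -3545777/376 ≈ -9430.3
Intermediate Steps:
B = 0 (B = 2 - 2 = 0)
h(c, z) = c (h(c, z) = 0 + c = c)
s = 260 (s = 254 + 6 = 260)
G = 725
-13*(G + (h(-20, -11)/s - 362/(-752))) = -13*(725 + (-20/260 - 362/(-752))) = -13*(725 + (-20*1/260 - 362*(-1/752))) = -13*(725 + (-1/13 + 181/376)) = -13*(725 + 1977/4888) = -13*3545777/4888 = -3545777/376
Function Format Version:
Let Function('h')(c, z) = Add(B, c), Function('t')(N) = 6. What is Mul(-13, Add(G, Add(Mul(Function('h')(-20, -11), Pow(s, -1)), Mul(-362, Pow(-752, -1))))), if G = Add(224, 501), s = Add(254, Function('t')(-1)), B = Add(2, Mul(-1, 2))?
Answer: Rational(-3545777, 376) ≈ -9430.3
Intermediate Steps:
B = 0 (B = Add(2, -2) = 0)
Function('h')(c, z) = c (Function('h')(c, z) = Add(0, c) = c)
s = 260 (s = Add(254, 6) = 260)
G = 725
Mul(-13, Add(G, Add(Mul(Function('h')(-20, -11), Pow(s, -1)), Mul(-362, Pow(-752, -1))))) = Mul(-13, Add(725, Add(Mul(-20, Pow(260, -1)), Mul(-362, Pow(-752, -1))))) = Mul(-13, Add(725, Add(Mul(-20, Rational(1, 260)), Mul(-362, Rational(-1, 752))))) = Mul(-13, Add(725, Add(Rational(-1, 13), Rational(181, 376)))) = Mul(-13, Add(725, Rational(1977, 4888))) = Mul(-13, Rational(3545777, 4888)) = Rational(-3545777, 376)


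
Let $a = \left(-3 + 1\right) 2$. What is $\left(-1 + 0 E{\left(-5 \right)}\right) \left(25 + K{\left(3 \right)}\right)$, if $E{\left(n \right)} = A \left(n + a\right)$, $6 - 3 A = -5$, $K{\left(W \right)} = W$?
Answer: $-28$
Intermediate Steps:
$a = -4$ ($a = \left(-2\right) 2 = -4$)
$A = \frac{11}{3}$ ($A = 2 - - \frac{5}{3} = 2 + \frac{5}{3} = \frac{11}{3} \approx 3.6667$)
$E{\left(n \right)} = - \frac{44}{3} + \frac{11 n}{3}$ ($E{\left(n \right)} = \frac{11 \left(n - 4\right)}{3} = \frac{11 \left(-4 + n\right)}{3} = - \frac{44}{3} + \frac{11 n}{3}$)
$\left(-1 + 0 E{\left(-5 \right)}\right) \left(25 + K{\left(3 \right)}\right) = \left(-1 + 0 \left(- \frac{44}{3} + \frac{11}{3} \left(-5\right)\right)\right) \left(25 + 3\right) = \left(-1 + 0 \left(- \frac{44}{3} - \frac{55}{3}\right)\right) 28 = \left(-1 + 0 \left(-33\right)\right) 28 = \left(-1 + 0\right) 28 = \left(-1\right) 28 = -28$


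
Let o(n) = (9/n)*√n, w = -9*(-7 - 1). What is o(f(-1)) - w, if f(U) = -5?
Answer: -72 - 9*I*√5/5 ≈ -72.0 - 4.0249*I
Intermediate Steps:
w = 72 (w = -9*(-8) = 72)
o(n) = 9/√n
o(f(-1)) - w = 9/√(-5) - 1*72 = 9*(-I*√5/5) - 72 = -9*I*√5/5 - 72 = -72 - 9*I*√5/5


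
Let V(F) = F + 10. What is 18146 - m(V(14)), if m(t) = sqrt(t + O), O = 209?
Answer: 18146 - sqrt(233) ≈ 18131.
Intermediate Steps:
V(F) = 10 + F
m(t) = sqrt(209 + t) (m(t) = sqrt(t + 209) = sqrt(209 + t))
18146 - m(V(14)) = 18146 - sqrt(209 + (10 + 14)) = 18146 - sqrt(209 + 24) = 18146 - sqrt(233)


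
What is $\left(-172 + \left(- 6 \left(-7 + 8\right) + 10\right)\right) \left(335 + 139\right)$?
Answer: $-79632$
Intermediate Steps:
$\left(-172 + \left(- 6 \left(-7 + 8\right) + 10\right)\right) \left(335 + 139\right) = \left(-172 + \left(\left(-6\right) 1 + 10\right)\right) 474 = \left(-172 + \left(-6 + 10\right)\right) 474 = \left(-172 + 4\right) 474 = \left(-168\right) 474 = -79632$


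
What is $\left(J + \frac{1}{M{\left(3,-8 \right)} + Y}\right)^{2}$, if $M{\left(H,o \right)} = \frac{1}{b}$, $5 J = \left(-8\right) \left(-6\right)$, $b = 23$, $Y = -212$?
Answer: $\frac{2188087729}{23765625} \approx 92.069$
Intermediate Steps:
$J = \frac{48}{5}$ ($J = \frac{\left(-8\right) \left(-6\right)}{5} = \frac{1}{5} \cdot 48 = \frac{48}{5} \approx 9.6$)
$M{\left(H,o \right)} = \frac{1}{23}$
$\left(J + \frac{1}{M{\left(3,-8 \right)} + Y}\right)^{2} = \left(\frac{48}{5} + \frac{1}{\frac{1}{23} - 212}\right)^{2} = \left(\frac{48}{5} + \frac{1}{- \frac{4875}{23}}\right)^{2} = \left(\frac{48}{5} - \frac{23}{4875}\right)^{2} = \left(\frac{46777}{4875}\right)^{2} = \frac{2188087729}{23765625}$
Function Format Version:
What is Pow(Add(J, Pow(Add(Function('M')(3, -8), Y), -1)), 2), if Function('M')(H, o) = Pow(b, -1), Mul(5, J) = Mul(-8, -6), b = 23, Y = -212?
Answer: Rational(2188087729, 23765625) ≈ 92.069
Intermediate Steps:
J = Rational(48, 5) (J = Mul(Rational(1, 5), Mul(-8, -6)) = Mul(Rational(1, 5), 48) = Rational(48, 5) ≈ 9.6000)
Function('M')(H, o) = Rational(1, 23) (Function('M')(H, o) = Pow(23, -1) = Rational(1, 23))
Pow(Add(J, Pow(Add(Function('M')(3, -8), Y), -1)), 2) = Pow(Add(Rational(48, 5), Pow(Add(Rational(1, 23), -212), -1)), 2) = Pow(Add(Rational(48, 5), Pow(Rational(-4875, 23), -1)), 2) = Pow(Add(Rational(48, 5), Rational(-23, 4875)), 2) = Pow(Rational(46777, 4875), 2) = Rational(2188087729, 23765625)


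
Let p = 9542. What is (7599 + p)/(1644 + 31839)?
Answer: 17141/33483 ≈ 0.51193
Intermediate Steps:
(7599 + p)/(1644 + 31839) = (7599 + 9542)/(1644 + 31839) = 17141/33483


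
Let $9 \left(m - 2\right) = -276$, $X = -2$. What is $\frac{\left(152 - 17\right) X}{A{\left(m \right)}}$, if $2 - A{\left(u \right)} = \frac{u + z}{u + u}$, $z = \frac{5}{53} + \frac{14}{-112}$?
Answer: $- \frac{6563520}{36451} \approx -180.06$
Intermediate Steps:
$m = - \frac{86}{3}$ ($m = 2 + \frac{1}{9} \left(-276\right) = 2 - \frac{92}{3} = - \frac{86}{3} \approx -28.667$)
$z = - \frac{13}{424}$ ($z = 5 \cdot \frac{1}{53} + 14 \left(- \frac{1}{112}\right) = \frac{5}{53} - \frac{1}{8} = - \frac{13}{424} \approx -0.03066$)
$A{\left(u \right)} = 2 - \frac{- \frac{13}{424} + u}{2 u}$ ($A{\left(u \right)} = 2 - \frac{u - \frac{13}{424}}{u + u} = 2 - \frac{- \frac{13}{424} + u}{2 u}$)
$\frac{\left(152 - 17\right) X}{A{\left(m \right)}} = \frac{\left(152 - 17\right) \left(-2\right)}{\frac{1}{848} \frac{1}{- \frac{86}{3}} \left(13 + 1272 \left(- \frac{86}{3}\right)\right)} = \frac{135 \left(-2\right)}{\frac{1}{848} \left(- \frac{3}{86}\right) \left(13 - 36464\right)} = - \frac{270}{\frac{1}{848} \left(- \frac{3}{86}\right) \left(-36451\right)} = - \frac{270}{\frac{109353}{72928}} = \left(-270\right) \frac{72928}{109353} = - \frac{6563520}{36451}$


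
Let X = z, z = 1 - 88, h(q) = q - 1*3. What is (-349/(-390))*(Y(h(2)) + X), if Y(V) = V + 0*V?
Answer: -15356/195 ≈ -78.749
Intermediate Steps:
h(q) = -3 + q (h(q) = q - 3 = -3 + q)
Y(V) = V (Y(V) = V + 0 = V)
z = -87
X = -87
(-349/(-390))*(Y(h(2)) + X) = (-349/(-390))*((-3 + 2) - 87) = (-349*(-1/390))*(-1 - 87) = (349/390)*(-88) = -15356/195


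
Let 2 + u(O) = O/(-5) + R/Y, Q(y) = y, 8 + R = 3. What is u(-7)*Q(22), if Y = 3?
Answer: -748/15 ≈ -49.867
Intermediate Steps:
R = -5 (R = -8 + 3 = -5)
u(O) = -11/3 - O/5 (u(O) = -2 + (O/(-5) - 5/3) = -2 + (O*(-⅕) - 5*⅓) = -2 + (-O/5 - 5/3) = -2 + (-5/3 - O/5) = -11/3 - O/5)
u(-7)*Q(22) = (-11/3 - ⅕*(-7))*22 = (-11/3 + 7/5)*22 = -34/15*22 = -748/15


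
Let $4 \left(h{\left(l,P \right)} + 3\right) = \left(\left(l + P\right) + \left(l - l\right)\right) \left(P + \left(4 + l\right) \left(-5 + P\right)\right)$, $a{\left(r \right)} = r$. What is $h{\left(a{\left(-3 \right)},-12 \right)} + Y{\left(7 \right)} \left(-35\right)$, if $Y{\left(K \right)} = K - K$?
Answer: $\frac{423}{4} \approx 105.75$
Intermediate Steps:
$Y{\left(K \right)} = 0$
$h{\left(l,P \right)} = -3 + \frac{\left(P + l\right) \left(P + \left(-5 + P\right) \left(4 + l\right)\right)}{4}$ ($h{\left(l,P \right)} = -3 + \frac{\left(\left(l + P\right) + \left(l - l\right)\right) \left(P + \left(4 + l\right) \left(-5 + P\right)\right)}{4} = -3 + \frac{\left(\left(P + l\right) + 0\right) \left(P + \left(-5 + P\right) \left(4 + l\right)\right)}{4} = -3 + \frac{\left(P + l\right) \left(P + \left(-5 + P\right) \left(4 + l\right)\right)}{4}$)
$h{\left(a{\left(-3 \right)},-12 \right)} + Y{\left(7 \right)} \left(-35\right) = \left(-3 - -60 - -15 - \frac{5 \left(-3\right)^{2}}{4} + \frac{5 \left(-12\right)^{2}}{4} + \frac{1}{4} \left(-12\right) \left(-3\right)^{2} + \frac{1}{4} \left(-3\right) \left(-12\right)^{2}\right) + 0 \left(-35\right) = \left(-3 + 60 + 15 - \frac{45}{4} + \frac{5}{4} \cdot 144 + \frac{1}{4} \left(-12\right) 9 + \frac{1}{4} \left(-3\right) 144\right) + 0 = \left(-3 + 60 + 15 - \frac{45}{4} + 180 - 27 - 108\right) + 0 = \frac{423}{4} + 0 = \frac{423}{4}$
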